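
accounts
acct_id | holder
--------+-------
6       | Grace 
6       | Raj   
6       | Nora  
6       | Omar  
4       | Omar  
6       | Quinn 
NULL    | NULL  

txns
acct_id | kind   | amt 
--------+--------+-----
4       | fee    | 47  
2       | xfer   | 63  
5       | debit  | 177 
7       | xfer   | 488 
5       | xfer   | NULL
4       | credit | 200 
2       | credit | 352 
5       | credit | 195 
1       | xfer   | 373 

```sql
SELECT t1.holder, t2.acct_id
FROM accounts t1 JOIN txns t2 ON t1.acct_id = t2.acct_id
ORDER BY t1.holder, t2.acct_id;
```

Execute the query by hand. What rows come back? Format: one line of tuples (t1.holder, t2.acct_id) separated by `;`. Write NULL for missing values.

INNER JOIN keeps only pairs where the ON condition holds.
Matching on t1.acct_id = t2.acct_id. A NULL in a compared column never satisfies the condition.
Matched pairs: 2.

(Omar, 4); (Omar, 4)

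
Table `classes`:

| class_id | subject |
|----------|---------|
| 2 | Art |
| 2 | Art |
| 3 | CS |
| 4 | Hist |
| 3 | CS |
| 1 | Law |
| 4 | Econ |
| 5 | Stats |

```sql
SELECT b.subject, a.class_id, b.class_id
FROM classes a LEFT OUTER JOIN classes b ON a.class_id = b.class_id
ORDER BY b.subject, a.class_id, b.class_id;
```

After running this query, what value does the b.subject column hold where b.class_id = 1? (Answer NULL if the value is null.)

LEFT JOIN keeps every row from `classes a`; unmatched rows get NULL for `classes b`'s columns.
Matching on a.class_id = b.class_id.
Matched pairs: 14; unmatched a rows kept: 0.

Law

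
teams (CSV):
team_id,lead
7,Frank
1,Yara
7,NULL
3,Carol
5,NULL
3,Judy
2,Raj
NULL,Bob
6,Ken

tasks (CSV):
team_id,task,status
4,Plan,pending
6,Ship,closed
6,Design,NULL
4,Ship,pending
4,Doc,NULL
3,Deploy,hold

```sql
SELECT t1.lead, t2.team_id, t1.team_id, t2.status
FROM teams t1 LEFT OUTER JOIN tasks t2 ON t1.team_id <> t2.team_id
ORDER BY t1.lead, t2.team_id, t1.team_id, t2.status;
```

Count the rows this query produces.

45

LEFT JOIN keeps every row from `teams`; unmatched rows get NULL for `tasks`'s columns.
Matching on t1.team_id <> t2.team_id. A NULL in a compared column never satisfies the condition.
Matched pairs: 44; unmatched t1 rows kept: 1.
Total: 44 matched + 1 padded = 45 rows.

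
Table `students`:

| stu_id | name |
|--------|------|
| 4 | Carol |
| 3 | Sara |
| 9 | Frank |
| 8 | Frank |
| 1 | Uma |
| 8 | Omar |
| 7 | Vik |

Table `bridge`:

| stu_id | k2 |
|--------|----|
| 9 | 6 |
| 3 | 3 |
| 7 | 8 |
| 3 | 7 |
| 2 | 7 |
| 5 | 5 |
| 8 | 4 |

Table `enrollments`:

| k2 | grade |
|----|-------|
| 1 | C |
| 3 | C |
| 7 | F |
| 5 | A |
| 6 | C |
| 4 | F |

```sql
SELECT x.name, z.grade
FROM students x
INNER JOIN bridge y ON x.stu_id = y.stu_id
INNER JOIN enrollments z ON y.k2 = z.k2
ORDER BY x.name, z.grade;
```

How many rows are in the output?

5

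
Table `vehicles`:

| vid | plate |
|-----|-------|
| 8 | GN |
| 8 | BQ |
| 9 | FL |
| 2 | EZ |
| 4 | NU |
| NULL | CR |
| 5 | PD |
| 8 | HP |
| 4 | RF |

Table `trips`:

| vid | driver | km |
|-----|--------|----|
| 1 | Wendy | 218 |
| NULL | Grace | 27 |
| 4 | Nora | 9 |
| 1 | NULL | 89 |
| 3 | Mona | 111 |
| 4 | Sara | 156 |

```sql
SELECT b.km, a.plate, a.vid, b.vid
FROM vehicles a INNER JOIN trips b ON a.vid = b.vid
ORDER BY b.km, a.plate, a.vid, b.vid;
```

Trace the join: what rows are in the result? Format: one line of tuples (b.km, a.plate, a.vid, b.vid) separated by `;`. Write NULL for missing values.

INNER JOIN keeps only pairs where the ON condition holds.
Matching on a.vid = b.vid. A NULL in a compared column never satisfies the condition.
Matched pairs: 4.

(9, NU, 4, 4); (9, RF, 4, 4); (156, NU, 4, 4); (156, RF, 4, 4)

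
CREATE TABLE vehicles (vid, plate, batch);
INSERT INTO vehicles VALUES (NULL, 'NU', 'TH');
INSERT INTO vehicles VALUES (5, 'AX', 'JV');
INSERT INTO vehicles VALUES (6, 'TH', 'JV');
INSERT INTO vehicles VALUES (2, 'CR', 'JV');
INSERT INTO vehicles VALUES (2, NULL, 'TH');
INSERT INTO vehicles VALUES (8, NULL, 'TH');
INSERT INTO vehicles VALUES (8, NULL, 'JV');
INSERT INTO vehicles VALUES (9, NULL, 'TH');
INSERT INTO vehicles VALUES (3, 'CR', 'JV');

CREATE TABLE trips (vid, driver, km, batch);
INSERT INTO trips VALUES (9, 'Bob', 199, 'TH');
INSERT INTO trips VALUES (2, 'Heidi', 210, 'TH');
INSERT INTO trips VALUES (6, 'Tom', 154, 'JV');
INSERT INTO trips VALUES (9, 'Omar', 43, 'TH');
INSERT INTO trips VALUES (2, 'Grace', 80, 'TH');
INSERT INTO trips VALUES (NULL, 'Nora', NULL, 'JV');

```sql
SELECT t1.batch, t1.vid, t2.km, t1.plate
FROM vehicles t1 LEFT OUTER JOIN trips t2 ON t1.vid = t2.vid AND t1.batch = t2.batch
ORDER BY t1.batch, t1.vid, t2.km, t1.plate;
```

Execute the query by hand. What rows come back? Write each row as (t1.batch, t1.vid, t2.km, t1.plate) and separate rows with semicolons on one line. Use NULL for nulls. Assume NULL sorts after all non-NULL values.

(JV, 2, NULL, CR); (JV, 3, NULL, CR); (JV, 5, NULL, AX); (JV, 6, 154, TH); (JV, 8, NULL, NULL); (TH, 2, 80, NULL); (TH, 2, 210, NULL); (TH, 8, NULL, NULL); (TH, 9, 43, NULL); (TH, 9, 199, NULL); (TH, NULL, NULL, NU)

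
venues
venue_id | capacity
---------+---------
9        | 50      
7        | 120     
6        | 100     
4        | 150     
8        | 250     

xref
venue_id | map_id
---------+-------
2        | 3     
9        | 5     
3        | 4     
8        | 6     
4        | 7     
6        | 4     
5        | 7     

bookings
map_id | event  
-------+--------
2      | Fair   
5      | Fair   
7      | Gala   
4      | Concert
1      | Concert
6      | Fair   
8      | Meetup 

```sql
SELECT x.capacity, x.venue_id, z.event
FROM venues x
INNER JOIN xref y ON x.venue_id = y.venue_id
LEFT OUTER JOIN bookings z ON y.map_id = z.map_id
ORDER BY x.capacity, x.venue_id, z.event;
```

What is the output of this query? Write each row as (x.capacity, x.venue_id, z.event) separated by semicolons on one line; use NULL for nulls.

Evaluate left to right. First `venues x INNER JOIN xref y` on venue_id: 4 row(s).
Then LEFT JOIN `bookings z` on map_id: each of those 4 rows is kept; rows whose y.map_id has no match in z get NULL for z's columns.

(50, 9, Fair); (100, 6, Concert); (150, 4, Gala); (250, 8, Fair)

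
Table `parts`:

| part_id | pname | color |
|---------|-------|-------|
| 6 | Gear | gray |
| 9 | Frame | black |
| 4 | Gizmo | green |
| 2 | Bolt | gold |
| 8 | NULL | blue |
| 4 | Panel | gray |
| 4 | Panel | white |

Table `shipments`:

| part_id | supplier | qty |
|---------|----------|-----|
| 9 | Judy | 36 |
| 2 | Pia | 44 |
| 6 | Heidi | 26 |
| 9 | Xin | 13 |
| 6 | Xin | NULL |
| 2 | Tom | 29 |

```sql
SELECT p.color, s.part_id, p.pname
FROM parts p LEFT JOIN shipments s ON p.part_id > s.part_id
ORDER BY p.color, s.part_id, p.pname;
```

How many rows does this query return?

17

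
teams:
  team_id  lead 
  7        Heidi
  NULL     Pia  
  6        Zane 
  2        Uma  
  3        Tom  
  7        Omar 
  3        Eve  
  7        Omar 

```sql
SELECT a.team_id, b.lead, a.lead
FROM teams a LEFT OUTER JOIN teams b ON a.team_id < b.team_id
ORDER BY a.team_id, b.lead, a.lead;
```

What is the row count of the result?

21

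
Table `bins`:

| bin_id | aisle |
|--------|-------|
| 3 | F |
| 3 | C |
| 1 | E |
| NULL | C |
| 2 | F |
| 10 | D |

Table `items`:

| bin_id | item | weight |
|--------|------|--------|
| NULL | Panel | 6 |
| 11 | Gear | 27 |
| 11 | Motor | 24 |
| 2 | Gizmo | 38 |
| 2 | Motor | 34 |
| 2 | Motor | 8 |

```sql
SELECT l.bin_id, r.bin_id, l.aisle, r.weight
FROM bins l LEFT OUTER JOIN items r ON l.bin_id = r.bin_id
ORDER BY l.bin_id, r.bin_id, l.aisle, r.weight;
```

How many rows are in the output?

8

LEFT JOIN keeps every row from `bins`; unmatched rows get NULL for `items`'s columns.
Matching on l.bin_id = r.bin_id. A NULL in a compared column never satisfies the condition.
Matched pairs: 3; unmatched l rows kept: 5.
Total: 3 matched + 5 padded = 8 rows.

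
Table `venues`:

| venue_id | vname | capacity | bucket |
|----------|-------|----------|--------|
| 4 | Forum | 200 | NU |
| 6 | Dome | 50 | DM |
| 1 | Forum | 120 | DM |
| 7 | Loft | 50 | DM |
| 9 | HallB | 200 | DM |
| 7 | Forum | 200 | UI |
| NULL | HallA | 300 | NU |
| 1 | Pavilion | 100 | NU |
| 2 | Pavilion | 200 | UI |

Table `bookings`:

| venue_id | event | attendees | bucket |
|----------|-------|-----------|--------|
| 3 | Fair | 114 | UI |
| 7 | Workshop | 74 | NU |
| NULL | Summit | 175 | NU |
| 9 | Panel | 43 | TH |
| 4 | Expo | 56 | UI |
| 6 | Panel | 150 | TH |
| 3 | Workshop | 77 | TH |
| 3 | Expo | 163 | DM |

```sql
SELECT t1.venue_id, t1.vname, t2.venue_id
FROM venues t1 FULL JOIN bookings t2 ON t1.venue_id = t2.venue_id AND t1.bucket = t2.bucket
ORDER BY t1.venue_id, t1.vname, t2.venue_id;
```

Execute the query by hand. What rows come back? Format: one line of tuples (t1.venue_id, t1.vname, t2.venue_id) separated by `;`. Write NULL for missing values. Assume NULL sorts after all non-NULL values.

(1, Forum, NULL); (1, Pavilion, NULL); (2, Pavilion, NULL); (4, Forum, NULL); (6, Dome, NULL); (7, Forum, NULL); (7, Loft, NULL); (9, HallB, NULL); (NULL, HallA, NULL); (NULL, NULL, 3); (NULL, NULL, 3); (NULL, NULL, 3); (NULL, NULL, 4); (NULL, NULL, 6); (NULL, NULL, 7); (NULL, NULL, 9); (NULL, NULL, NULL)

FULL OUTER JOIN keeps every row from both sides; unmatched rows get NULL for the other side's columns.
Matching on t1.venue_id = t2.venue_id AND t1.bucket = t2.bucket. A NULL in a compared column never satisfies the condition.
- t1[0] venue_id=4, bucket=NU → no match; kept with NULLs on the t2 side.
- t1[1] venue_id=6, bucket=DM → no match; kept with NULLs on the t2 side.
- t1[2] venue_id=1, bucket=DM → no match; kept with NULLs on the t2 side.
- t1[3] venue_id=7, bucket=DM → no match; kept with NULLs on the t2 side.
- t1[4] venue_id=9, bucket=DM → no match; kept with NULLs on the t2 side.
- t1[5] venue_id=7, bucket=UI → no match; kept with NULLs on the t2 side.
- t1[6] venue_id=NULL, bucket=NU → no match; kept with NULLs on the t2 side.
- t1[7] venue_id=1, bucket=NU → no match; kept with NULLs on the t2 side.
- t1[8] venue_id=2, bucket=UI → no match; kept with NULLs on the t2 side.
- 8 row(s) from t2 found no t1 partner → padded with NULL.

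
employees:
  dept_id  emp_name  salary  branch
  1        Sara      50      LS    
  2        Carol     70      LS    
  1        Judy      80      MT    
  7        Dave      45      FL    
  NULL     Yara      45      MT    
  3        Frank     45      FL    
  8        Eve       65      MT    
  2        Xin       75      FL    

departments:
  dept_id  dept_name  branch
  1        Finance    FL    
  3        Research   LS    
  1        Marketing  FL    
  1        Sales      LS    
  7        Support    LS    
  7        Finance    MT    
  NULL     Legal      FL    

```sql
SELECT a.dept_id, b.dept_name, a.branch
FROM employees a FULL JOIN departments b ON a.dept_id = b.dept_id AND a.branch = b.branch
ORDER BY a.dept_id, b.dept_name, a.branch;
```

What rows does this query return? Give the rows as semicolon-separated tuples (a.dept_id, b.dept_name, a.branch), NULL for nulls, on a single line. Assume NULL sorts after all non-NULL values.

(1, Sales, LS); (1, NULL, MT); (2, NULL, FL); (2, NULL, LS); (3, NULL, FL); (7, NULL, FL); (8, NULL, MT); (NULL, Finance, NULL); (NULL, Finance, NULL); (NULL, Legal, NULL); (NULL, Marketing, NULL); (NULL, Research, NULL); (NULL, Support, NULL); (NULL, NULL, MT)

FULL OUTER JOIN keeps every row from both sides; unmatched rows get NULL for the other side's columns.
Matching on a.dept_id = b.dept_id AND a.branch = b.branch. A NULL in a compared column never satisfies the condition.
Matched pairs: 1; unmatched a rows kept: 7; unmatched b rows kept: 6.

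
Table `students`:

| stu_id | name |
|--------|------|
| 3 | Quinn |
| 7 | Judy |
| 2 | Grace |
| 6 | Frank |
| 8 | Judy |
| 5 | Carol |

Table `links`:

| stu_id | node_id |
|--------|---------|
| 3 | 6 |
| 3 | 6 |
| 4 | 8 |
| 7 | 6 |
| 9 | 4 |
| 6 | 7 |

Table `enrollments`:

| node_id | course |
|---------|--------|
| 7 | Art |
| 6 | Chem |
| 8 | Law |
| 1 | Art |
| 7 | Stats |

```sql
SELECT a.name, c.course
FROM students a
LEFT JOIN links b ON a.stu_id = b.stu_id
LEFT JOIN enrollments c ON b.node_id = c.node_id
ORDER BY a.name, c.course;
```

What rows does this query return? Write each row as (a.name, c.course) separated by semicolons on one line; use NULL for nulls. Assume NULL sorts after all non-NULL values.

(Carol, NULL); (Frank, Art); (Frank, Stats); (Grace, NULL); (Judy, Chem); (Judy, NULL); (Quinn, Chem); (Quinn, Chem)

Step 1 — a LEFT JOIN b on stu_id → 7 row(s).
Then LEFT JOIN `enrollments c` on node_id: each of those 7 rows is kept; rows whose b.node_id has no match in c get NULL for c's columns.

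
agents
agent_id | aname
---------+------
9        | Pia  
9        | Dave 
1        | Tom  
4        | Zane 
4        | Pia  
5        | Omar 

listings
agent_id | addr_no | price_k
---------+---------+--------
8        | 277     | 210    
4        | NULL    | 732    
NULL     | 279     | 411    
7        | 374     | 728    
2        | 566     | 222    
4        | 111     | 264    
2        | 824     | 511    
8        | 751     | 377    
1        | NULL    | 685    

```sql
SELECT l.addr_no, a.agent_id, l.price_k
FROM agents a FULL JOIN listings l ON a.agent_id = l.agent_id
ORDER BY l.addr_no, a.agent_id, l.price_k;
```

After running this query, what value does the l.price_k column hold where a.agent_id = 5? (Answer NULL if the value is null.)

NULL

FULL OUTER JOIN keeps every row from both sides; unmatched rows get NULL for the other side's columns.
Matching on a.agent_id = l.agent_id. A NULL in a compared column never satisfies the condition.
Matched pairs: 5; unmatched a rows kept: 3; unmatched l rows kept: 6.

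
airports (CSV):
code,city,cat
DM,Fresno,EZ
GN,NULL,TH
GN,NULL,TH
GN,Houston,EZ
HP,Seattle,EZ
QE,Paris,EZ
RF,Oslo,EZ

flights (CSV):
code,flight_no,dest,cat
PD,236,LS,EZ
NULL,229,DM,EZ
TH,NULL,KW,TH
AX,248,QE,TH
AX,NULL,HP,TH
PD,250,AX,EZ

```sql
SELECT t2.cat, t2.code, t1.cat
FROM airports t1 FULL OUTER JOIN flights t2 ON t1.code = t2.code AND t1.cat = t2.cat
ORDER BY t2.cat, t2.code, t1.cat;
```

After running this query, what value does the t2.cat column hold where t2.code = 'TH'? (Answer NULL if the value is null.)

TH

FULL OUTER JOIN keeps every row from both sides; unmatched rows get NULL for the other side's columns.
Matching on t1.code = t2.code AND t1.cat = t2.cat. A NULL in a compared column never satisfies the condition.
- t1 row (code=DM, cat=EZ): no match → kept, t2 columns NULL.
- t1 row (code=GN, cat=TH): no match → kept, t2 columns NULL.
- t1 row (code=GN, cat=TH): no match → kept, t2 columns NULL.
- t1 row (code=GN, cat=EZ): no match → kept, t2 columns NULL.
- t1 row (code=HP, cat=EZ): no match → kept, t2 columns NULL.
- t1 row (code=QE, cat=EZ): no match → kept, t2 columns NULL.
- t1 row (code=RF, cat=EZ): no match → kept, t2 columns NULL.
- plus 6 unmatched t2 row(s), each kept with NULL t1 columns.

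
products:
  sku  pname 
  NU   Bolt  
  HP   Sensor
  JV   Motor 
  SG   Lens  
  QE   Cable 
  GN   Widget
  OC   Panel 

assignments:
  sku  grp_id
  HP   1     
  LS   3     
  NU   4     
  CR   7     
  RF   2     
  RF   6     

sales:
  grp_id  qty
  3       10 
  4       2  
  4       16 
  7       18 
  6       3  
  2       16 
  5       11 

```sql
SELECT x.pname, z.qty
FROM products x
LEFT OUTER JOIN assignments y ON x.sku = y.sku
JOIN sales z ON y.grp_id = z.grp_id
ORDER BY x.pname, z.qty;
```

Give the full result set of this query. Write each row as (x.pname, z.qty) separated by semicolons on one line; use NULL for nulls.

(Bolt, 2); (Bolt, 16)

Step 1 — x LEFT JOIN y on sku → 7 row(s).
Then INNER JOIN `sales z` on grp_id: keep only rows whose y.grp_id appears in z.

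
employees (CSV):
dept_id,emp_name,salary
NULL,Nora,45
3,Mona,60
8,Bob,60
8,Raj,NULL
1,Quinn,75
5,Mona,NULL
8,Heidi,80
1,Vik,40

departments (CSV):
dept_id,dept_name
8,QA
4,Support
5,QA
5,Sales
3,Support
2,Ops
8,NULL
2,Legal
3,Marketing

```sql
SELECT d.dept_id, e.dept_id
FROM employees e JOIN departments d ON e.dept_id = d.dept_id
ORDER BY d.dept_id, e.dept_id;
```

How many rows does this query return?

10

INNER JOIN keeps only pairs where the ON condition holds.
Matching on e.dept_id = d.dept_id. A NULL in a compared column never satisfies the condition.
- e (dept_id=NULL) has no partner → excluded.
- e (dept_id=3) pairs with 2 row(s) of d.
- e (dept_id=8) pairs with 2 row(s) of d.
- e (dept_id=8) pairs with 2 row(s) of d.
- e (dept_id=1) has no partner → excluded.
- e (dept_id=5) pairs with 2 row(s) of d.
- e (dept_id=8) pairs with 2 row(s) of d.
- e (dept_id=1) has no partner → excluded.
Total: 10 rows.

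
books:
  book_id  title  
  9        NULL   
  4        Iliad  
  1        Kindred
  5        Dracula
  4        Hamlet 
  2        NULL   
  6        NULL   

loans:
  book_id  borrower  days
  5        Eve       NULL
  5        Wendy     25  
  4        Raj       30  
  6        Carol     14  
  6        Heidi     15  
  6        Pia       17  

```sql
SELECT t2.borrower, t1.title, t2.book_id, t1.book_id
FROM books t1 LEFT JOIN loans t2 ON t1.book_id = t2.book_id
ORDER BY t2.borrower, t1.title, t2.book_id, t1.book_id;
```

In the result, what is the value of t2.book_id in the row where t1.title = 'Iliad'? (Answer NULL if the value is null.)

4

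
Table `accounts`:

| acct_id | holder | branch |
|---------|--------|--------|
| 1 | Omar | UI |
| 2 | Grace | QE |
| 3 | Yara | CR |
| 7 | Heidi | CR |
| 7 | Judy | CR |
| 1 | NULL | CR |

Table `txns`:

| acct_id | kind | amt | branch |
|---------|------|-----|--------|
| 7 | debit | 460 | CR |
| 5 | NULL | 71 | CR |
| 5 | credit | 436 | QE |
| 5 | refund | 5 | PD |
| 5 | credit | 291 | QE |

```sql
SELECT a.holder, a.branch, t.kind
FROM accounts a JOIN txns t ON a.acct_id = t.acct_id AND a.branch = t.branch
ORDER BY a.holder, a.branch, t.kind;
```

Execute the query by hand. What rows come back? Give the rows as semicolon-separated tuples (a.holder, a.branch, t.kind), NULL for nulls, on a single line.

INNER JOIN keeps only pairs where the ON condition holds.
Matching on a.acct_id = t.acct_id AND a.branch = t.branch.
Matched pairs: 2.

(Heidi, CR, debit); (Judy, CR, debit)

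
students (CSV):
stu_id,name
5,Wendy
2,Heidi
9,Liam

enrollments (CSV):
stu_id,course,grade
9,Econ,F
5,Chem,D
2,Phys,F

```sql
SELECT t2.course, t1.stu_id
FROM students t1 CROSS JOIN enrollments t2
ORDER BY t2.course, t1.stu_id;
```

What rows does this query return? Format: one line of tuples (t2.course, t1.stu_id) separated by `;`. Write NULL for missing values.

CROSS JOIN pairs every row of `students` with every row of `enrollments`: 3 × 3 = 9 rows.

(Chem, 2); (Chem, 5); (Chem, 9); (Econ, 2); (Econ, 5); (Econ, 9); (Phys, 2); (Phys, 5); (Phys, 9)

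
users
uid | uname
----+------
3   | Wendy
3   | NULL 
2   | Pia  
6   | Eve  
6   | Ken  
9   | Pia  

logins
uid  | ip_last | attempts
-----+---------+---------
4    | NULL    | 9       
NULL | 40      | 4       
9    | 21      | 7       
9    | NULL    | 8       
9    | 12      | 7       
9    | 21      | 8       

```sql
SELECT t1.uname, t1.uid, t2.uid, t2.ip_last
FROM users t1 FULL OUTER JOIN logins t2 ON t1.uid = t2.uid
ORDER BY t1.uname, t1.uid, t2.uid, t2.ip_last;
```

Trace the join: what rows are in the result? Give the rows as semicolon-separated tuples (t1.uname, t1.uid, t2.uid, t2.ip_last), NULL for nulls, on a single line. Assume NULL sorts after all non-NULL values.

(Eve, 6, NULL, NULL); (Ken, 6, NULL, NULL); (Pia, 2, NULL, NULL); (Pia, 9, 9, 12); (Pia, 9, 9, 21); (Pia, 9, 9, 21); (Pia, 9, 9, NULL); (Wendy, 3, NULL, NULL); (NULL, 3, NULL, NULL); (NULL, NULL, 4, NULL); (NULL, NULL, NULL, 40)

FULL OUTER JOIN keeps every row from both sides; unmatched rows get NULL for the other side's columns.
Matching on t1.uid = t2.uid. A NULL in a compared column never satisfies the condition.
Matched pairs: 4; unmatched t1 rows kept: 5; unmatched t2 rows kept: 2.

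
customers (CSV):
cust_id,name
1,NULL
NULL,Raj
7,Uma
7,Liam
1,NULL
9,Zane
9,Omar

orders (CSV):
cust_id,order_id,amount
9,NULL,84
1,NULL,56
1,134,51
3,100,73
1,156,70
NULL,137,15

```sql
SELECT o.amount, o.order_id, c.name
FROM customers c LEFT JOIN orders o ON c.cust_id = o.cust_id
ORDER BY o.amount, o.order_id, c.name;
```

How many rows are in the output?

11

LEFT JOIN keeps every row from `customers`; unmatched rows get NULL for `orders`'s columns.
Matching on c.cust_id = o.cust_id. A NULL in a compared column never satisfies the condition.
- c (cust_id=1) pairs with 3 row(s) of o.
- c (cust_id=NULL) has no partner → padded with NULL.
- c (cust_id=7) has no partner → padded with NULL.
- c (cust_id=7) has no partner → padded with NULL.
- c (cust_id=1) pairs with 3 row(s) of o.
- c (cust_id=9) pairs with 1 row(s) of o.
- c (cust_id=9) pairs with 1 row(s) of o.
Total: 8 matched + 3 padded = 11 rows.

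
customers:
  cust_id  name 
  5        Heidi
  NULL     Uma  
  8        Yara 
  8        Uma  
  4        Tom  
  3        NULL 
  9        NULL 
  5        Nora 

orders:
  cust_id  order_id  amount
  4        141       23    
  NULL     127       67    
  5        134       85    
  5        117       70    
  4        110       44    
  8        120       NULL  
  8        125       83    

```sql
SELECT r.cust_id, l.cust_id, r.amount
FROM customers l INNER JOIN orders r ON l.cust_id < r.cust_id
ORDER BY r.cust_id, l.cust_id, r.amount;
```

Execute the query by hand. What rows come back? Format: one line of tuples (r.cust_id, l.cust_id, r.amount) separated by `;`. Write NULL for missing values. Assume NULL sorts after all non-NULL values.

(4, 3, 23); (4, 3, 44); (5, 3, 70); (5, 3, 85); (5, 4, 70); (5, 4, 85); (8, 3, 83); (8, 3, NULL); (8, 4, 83); (8, 4, NULL); (8, 5, 83); (8, 5, 83); (8, 5, NULL); (8, 5, NULL)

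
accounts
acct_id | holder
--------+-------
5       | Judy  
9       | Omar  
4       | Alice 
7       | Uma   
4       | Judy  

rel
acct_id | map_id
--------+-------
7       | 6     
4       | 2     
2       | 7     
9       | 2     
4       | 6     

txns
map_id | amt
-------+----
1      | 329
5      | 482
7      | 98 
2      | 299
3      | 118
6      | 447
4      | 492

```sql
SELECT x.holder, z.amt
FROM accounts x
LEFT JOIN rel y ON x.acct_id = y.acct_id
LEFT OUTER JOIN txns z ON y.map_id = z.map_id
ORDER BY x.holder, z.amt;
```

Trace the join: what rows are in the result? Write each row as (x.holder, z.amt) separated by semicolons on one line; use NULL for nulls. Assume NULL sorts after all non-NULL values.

Joins associate left-to-right: accounts LEFT JOIN rel on acct_id gives 7 intermediate row(s).
Then LEFT JOIN `txns z` on map_id: each of those 7 rows is kept; rows whose y.map_id has no match in z get NULL for z's columns.

(Alice, 299); (Alice, 447); (Judy, 299); (Judy, 447); (Judy, NULL); (Omar, 299); (Uma, 447)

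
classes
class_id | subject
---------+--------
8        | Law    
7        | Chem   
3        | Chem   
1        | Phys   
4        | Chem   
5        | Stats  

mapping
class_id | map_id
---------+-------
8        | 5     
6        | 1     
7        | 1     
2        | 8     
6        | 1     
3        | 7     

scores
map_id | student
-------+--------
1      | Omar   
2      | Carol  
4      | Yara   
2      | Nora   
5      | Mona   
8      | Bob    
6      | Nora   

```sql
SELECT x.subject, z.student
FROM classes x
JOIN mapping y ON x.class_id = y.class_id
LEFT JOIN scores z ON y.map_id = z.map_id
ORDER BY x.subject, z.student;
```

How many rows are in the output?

3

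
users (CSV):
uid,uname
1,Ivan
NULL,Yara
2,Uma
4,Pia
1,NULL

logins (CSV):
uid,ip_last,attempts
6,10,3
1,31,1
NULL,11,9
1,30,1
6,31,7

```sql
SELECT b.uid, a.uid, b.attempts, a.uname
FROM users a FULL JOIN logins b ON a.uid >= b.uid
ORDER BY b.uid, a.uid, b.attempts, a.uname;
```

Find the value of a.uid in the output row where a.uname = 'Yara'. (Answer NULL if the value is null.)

FULL OUTER JOIN keeps every row from both sides; unmatched rows get NULL for the other side's columns.
Matching on a.uid >= b.uid. A NULL in a compared column never satisfies the condition.
Matched pairs: 8; unmatched a rows kept: 1; unmatched b rows kept: 3.

NULL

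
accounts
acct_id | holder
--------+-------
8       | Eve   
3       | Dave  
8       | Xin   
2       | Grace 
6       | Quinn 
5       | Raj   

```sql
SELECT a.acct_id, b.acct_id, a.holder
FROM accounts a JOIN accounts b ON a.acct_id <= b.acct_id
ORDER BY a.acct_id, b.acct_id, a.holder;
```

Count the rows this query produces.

22

INNER JOIN keeps only pairs where the ON condition holds.
Matching on a.acct_id <= b.acct_id.
- a[0] acct_id=8 → 2 match(es) in b → 2 row(s).
- a[1] acct_id=3 → 5 match(es) in b → 5 row(s).
- a[2] acct_id=8 → 2 match(es) in b → 2 row(s).
- a[3] acct_id=2 → 6 match(es) in b → 6 row(s).
- a[4] acct_id=6 → 3 match(es) in b → 3 row(s).
- a[5] acct_id=5 → 4 match(es) in b → 4 row(s).
Total: 22 rows.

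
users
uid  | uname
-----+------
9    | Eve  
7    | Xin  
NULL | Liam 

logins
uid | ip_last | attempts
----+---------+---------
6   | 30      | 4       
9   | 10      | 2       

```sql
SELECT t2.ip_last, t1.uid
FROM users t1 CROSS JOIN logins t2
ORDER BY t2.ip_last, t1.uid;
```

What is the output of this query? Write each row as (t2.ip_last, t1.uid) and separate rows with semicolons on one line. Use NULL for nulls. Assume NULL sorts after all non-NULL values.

(10, 7); (10, 9); (10, NULL); (30, 7); (30, 9); (30, NULL)

CROSS JOIN pairs every row of `users` with every row of `logins`: 3 × 2 = 6 rows.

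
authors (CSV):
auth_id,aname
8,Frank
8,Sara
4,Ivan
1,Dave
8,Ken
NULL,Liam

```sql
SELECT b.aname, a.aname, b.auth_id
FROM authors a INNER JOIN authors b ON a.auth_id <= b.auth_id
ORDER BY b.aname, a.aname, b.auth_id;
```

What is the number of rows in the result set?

INNER JOIN keeps only pairs where the ON condition holds.
Matching on a.auth_id <= b.auth_id. A NULL in a compared column never satisfies the condition.
- a row (auth_id=8): matches 3 b row(s) → 3 output row(s).
- a row (auth_id=8): matches 3 b row(s) → 3 output row(s).
- a row (auth_id=4): matches 4 b row(s) → 4 output row(s).
- a row (auth_id=1): matches 5 b row(s) → 5 output row(s).
- a row (auth_id=8): matches 3 b row(s) → 3 output row(s).
- a row (auth_id=NULL): no match → dropped.
Total: 18 rows.

18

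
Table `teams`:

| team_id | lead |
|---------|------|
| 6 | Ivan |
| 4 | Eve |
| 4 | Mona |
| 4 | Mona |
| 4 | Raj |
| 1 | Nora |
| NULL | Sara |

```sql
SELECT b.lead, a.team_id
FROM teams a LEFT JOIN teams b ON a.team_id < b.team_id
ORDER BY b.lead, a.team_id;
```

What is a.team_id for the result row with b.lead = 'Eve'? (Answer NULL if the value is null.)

1

LEFT JOIN keeps every row from `teams a`; unmatched rows get NULL for `teams b`'s columns.
Matching on a.team_id < b.team_id. A NULL in a compared column never satisfies the condition.
Matched pairs: 9; unmatched a rows kept: 2.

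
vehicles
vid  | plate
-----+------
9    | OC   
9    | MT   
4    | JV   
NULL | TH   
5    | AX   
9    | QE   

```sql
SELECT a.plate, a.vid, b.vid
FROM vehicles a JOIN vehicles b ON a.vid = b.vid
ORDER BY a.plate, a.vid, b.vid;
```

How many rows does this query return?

11

INNER JOIN keeps only pairs where the ON condition holds.
Matching on a.vid = b.vid. A NULL in a compared column never satisfies the condition.
Matched pairs: 11.
Total: 11 rows.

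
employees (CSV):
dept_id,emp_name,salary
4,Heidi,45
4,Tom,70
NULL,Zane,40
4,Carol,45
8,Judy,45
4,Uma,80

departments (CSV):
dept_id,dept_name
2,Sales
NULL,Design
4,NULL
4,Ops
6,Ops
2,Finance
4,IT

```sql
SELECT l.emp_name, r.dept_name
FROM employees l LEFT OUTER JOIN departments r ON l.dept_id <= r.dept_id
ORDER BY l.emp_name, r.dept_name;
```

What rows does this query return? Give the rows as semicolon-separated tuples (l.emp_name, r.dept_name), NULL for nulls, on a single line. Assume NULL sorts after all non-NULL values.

LEFT JOIN keeps every row from `employees`; unmatched rows get NULL for `departments`'s columns.
Matching on l.dept_id <= r.dept_id. A NULL in a compared column never satisfies the condition.
Matched pairs: 16; unmatched l rows kept: 2.

(Carol, IT); (Carol, Ops); (Carol, Ops); (Carol, NULL); (Heidi, IT); (Heidi, Ops); (Heidi, Ops); (Heidi, NULL); (Judy, NULL); (Tom, IT); (Tom, Ops); (Tom, Ops); (Tom, NULL); (Uma, IT); (Uma, Ops); (Uma, Ops); (Uma, NULL); (Zane, NULL)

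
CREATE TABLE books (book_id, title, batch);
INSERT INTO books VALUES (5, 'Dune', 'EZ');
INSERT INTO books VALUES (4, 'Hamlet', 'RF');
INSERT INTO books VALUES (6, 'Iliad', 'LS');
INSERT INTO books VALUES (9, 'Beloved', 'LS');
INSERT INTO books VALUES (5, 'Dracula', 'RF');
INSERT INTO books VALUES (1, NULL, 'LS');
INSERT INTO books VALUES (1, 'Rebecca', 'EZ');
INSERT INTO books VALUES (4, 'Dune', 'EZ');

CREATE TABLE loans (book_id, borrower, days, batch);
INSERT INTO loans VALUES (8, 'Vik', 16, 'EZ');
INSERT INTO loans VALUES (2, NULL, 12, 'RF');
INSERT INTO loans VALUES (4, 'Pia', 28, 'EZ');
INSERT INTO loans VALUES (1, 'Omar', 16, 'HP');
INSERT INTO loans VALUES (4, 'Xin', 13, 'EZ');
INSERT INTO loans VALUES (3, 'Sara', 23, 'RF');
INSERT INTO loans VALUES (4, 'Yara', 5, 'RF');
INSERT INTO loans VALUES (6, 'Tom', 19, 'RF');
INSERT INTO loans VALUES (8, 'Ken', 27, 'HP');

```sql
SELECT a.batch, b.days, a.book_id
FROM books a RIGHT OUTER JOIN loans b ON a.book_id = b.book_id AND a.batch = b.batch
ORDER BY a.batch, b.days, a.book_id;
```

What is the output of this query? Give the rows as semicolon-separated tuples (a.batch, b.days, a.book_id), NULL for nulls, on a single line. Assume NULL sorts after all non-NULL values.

RIGHT JOIN keeps every row from `loans`; unmatched rows get NULL for `books`'s columns.
Matching on a.book_id = b.book_id AND a.batch = b.batch.
- a row (book_id=5, batch=EZ): no match.
- a row (book_id=4, batch=RF): matches 1 b row(s) → 1 output row(s).
- a row (book_id=6, batch=LS): no match.
- a row (book_id=9, batch=LS): no match.
- a row (book_id=5, batch=RF): no match.
- a row (book_id=1, batch=LS): no match.
- a row (book_id=1, batch=EZ): no match.
- a row (book_id=4, batch=EZ): matches 2 b row(s) → 2 output row(s).
- 6 b row(s) had no a match → kept, a columns NULL.
After projecting and ordering:
a.batch | b.days | a.book_id
EZ | 13 | 4
EZ | 28 | 4
RF | 5 | 4
NULL | 12 | NULL
NULL | 16 | NULL
NULL | 16 | NULL
NULL | 19 | NULL
NULL | 23 | NULL
NULL | 27 | NULL

(EZ, 13, 4); (EZ, 28, 4); (RF, 5, 4); (NULL, 12, NULL); (NULL, 16, NULL); (NULL, 16, NULL); (NULL, 19, NULL); (NULL, 23, NULL); (NULL, 27, NULL)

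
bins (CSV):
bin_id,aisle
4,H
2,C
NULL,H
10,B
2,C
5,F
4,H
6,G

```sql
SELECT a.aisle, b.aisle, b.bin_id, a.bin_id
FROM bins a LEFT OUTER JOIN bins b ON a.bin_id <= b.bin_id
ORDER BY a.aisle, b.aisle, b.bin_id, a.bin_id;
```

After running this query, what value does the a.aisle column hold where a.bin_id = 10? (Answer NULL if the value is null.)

LEFT JOIN keeps every row from `bins a`; unmatched rows get NULL for `bins b`'s columns.
Matching on a.bin_id <= b.bin_id. A NULL in a compared column never satisfies the condition.
Matched pairs: 30; unmatched a rows kept: 1.

B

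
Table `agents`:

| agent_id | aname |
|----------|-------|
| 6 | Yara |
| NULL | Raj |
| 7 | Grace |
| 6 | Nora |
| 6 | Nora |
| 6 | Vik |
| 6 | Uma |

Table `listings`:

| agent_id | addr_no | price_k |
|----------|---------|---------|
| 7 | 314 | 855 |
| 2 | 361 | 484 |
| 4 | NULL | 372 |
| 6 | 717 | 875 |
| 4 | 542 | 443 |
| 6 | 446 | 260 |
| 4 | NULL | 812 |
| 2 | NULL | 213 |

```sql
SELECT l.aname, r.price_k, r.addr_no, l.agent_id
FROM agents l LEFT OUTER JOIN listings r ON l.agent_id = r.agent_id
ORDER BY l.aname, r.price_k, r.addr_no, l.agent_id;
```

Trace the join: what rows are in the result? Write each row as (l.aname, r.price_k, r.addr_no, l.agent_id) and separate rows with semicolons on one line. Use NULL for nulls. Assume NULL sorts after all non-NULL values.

(Grace, 855, 314, 7); (Nora, 260, 446, 6); (Nora, 260, 446, 6); (Nora, 875, 717, 6); (Nora, 875, 717, 6); (Raj, NULL, NULL, NULL); (Uma, 260, 446, 6); (Uma, 875, 717, 6); (Vik, 260, 446, 6); (Vik, 875, 717, 6); (Yara, 260, 446, 6); (Yara, 875, 717, 6)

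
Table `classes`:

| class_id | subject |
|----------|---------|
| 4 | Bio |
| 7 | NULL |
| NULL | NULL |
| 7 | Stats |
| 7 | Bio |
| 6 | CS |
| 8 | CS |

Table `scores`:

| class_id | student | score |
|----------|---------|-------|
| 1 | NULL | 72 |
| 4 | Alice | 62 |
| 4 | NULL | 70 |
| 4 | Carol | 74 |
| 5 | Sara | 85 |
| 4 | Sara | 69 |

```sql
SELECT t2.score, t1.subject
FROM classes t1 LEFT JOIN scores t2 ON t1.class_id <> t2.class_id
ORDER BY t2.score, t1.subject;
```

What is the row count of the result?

33

LEFT JOIN keeps every row from `classes`; unmatched rows get NULL for `scores`'s columns.
Matching on t1.class_id <> t2.class_id. A NULL in a compared column never satisfies the condition.
Matched pairs: 32; unmatched t1 rows kept: 1.
Total: 32 matched + 1 padded = 33 rows.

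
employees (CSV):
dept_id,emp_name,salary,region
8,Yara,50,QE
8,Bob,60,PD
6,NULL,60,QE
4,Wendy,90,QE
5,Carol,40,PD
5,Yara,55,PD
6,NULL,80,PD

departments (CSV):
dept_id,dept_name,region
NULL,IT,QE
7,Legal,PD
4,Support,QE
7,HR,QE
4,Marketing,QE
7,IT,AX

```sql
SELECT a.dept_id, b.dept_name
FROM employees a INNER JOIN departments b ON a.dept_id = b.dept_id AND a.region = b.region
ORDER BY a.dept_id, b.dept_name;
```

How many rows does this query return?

INNER JOIN keeps only pairs where the ON condition holds.
Matching on a.dept_id = b.dept_id AND a.region = b.region. A NULL in a compared column never satisfies the condition.
- a[0] dept_id=8, region=QE → no match; dropped.
- a[1] dept_id=8, region=PD → no match; dropped.
- a[2] dept_id=6, region=QE → no match; dropped.
- a[3] dept_id=4, region=QE → 2 match(es) in b → 2 row(s).
- a[4] dept_id=5, region=PD → no match; dropped.
- a[5] dept_id=5, region=PD → no match; dropped.
- a[6] dept_id=6, region=PD → no match; dropped.
Total: 2 rows.

2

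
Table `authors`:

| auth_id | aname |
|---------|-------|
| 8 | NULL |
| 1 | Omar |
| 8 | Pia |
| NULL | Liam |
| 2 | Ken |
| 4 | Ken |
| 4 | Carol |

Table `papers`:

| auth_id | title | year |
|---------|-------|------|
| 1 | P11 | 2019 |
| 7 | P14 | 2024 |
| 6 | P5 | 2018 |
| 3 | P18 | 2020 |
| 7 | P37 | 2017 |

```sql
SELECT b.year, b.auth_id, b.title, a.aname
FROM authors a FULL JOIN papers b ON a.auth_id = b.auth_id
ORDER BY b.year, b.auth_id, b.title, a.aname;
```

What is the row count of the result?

11

FULL OUTER JOIN keeps every row from both sides; unmatched rows get NULL for the other side's columns.
Matching on a.auth_id = b.auth_id. A NULL in a compared column never satisfies the condition.
- a (auth_id=8) has no partner → padded with NULL.
- a (auth_id=1) pairs with 1 row(s) of b.
- a (auth_id=8) has no partner → padded with NULL.
- a (auth_id=NULL) has no partner → padded with NULL.
- a (auth_id=2) has no partner → padded with NULL.
- a (auth_id=4) has no partner → padded with NULL.
- a (auth_id=4) has no partner → padded with NULL.
- 4 row(s) from b found no a partner → padded with NULL.
Total: 1 matched + 10 padded = 11 rows.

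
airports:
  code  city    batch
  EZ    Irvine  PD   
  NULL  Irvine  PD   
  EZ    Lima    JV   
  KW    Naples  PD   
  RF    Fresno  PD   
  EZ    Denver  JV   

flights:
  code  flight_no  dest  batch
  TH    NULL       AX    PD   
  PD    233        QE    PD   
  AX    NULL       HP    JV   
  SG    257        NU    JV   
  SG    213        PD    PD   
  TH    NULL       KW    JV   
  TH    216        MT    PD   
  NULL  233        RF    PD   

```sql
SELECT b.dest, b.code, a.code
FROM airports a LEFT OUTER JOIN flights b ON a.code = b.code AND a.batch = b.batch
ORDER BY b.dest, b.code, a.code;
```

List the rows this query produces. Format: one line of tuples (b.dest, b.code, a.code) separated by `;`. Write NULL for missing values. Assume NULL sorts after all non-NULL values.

(NULL, NULL, EZ); (NULL, NULL, EZ); (NULL, NULL, EZ); (NULL, NULL, KW); (NULL, NULL, RF); (NULL, NULL, NULL)

LEFT JOIN keeps every row from `airports`; unmatched rows get NULL for `flights`'s columns.
Matching on a.code = b.code AND a.batch = b.batch. A NULL in a compared column never satisfies the condition.
- code=EZ, batch=PD: no b row matches, row kept with b columns NULL.
- code=NULL, batch=PD: no b row matches, row kept with b columns NULL.
- code=EZ, batch=JV: no b row matches, row kept with b columns NULL.
- code=KW, batch=PD: no b row matches, row kept with b columns NULL.
- code=RF, batch=PD: no b row matches, row kept with b columns NULL.
- code=EZ, batch=JV: no b row matches, row kept with b columns NULL.
After projecting and ordering:
b.dest | b.code | a.code
NULL | NULL | EZ
NULL | NULL | EZ
NULL | NULL | EZ
NULL | NULL | KW
NULL | NULL | RF
NULL | NULL | NULL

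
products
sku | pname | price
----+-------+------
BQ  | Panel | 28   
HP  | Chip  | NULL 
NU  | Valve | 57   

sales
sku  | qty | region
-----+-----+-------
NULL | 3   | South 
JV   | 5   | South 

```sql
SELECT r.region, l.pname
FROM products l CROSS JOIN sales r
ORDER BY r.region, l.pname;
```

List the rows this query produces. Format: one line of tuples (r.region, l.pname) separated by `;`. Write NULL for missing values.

(South, Chip); (South, Chip); (South, Panel); (South, Panel); (South, Valve); (South, Valve)

CROSS JOIN pairs every row of `products` with every row of `sales`: 3 × 2 = 6 rows.
After projecting and ordering:
r.region | l.pname
South | Chip
South | Chip
South | Panel
South | Panel
South | Valve
South | Valve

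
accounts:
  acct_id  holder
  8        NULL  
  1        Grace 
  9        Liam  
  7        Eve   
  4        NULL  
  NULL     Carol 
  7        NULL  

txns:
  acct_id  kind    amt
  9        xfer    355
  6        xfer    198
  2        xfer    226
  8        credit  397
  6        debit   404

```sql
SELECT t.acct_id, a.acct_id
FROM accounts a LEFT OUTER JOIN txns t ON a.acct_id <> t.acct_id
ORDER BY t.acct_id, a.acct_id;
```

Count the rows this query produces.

LEFT JOIN keeps every row from `accounts`; unmatched rows get NULL for `txns`'s columns.
Matching on a.acct_id <> t.acct_id. A NULL in a compared column never satisfies the condition.
- a row (acct_id=8): matches 4 t row(s) → 4 output row(s).
- a row (acct_id=1): matches 5 t row(s) → 5 output row(s).
- a row (acct_id=9): matches 4 t row(s) → 4 output row(s).
- a row (acct_id=7): matches 5 t row(s) → 5 output row(s).
- a row (acct_id=4): matches 5 t row(s) → 5 output row(s).
- a row (acct_id=NULL): no match → kept, t columns NULL.
- a row (acct_id=7): matches 5 t row(s) → 5 output row(s).
Total: 28 matched + 1 padded = 29 rows.

29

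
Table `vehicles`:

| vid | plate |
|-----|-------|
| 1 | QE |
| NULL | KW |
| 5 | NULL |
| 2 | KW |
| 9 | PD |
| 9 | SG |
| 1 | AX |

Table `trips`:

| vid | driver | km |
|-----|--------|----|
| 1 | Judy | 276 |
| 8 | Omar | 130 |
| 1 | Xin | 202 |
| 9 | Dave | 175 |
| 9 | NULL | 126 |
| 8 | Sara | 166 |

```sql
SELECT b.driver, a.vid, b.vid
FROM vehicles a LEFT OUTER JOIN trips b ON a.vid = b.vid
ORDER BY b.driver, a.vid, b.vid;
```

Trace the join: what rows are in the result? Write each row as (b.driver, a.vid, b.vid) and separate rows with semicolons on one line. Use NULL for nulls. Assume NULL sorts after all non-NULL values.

(Dave, 9, 9); (Dave, 9, 9); (Judy, 1, 1); (Judy, 1, 1); (Xin, 1, 1); (Xin, 1, 1); (NULL, 2, NULL); (NULL, 5, NULL); (NULL, 9, 9); (NULL, 9, 9); (NULL, NULL, NULL)

LEFT JOIN keeps every row from `vehicles`; unmatched rows get NULL for `trips`'s columns.
Matching on a.vid = b.vid. A NULL in a compared column never satisfies the condition.
- a (vid=1) pairs with 2 row(s) of b.
- a (vid=NULL) has no partner → padded with NULL.
- a (vid=5) has no partner → padded with NULL.
- a (vid=2) has no partner → padded with NULL.
- a (vid=9) pairs with 2 row(s) of b.
- a (vid=9) pairs with 2 row(s) of b.
- a (vid=1) pairs with 2 row(s) of b.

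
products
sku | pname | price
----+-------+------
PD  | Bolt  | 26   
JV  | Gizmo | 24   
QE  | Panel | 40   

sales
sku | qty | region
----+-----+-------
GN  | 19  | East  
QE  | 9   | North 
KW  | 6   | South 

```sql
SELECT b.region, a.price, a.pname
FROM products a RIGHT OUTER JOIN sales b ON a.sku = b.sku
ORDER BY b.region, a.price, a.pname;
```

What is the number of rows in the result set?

RIGHT JOIN keeps every row from `sales`; unmatched rows get NULL for `products`'s columns.
Matching on a.sku = b.sku.
- a (sku=PD) has no partner in b.
- a (sku=JV) has no partner in b.
- a (sku=QE) pairs with 1 row(s) of b.
- plus 2 unmatched b row(s), each kept with NULL a columns.
Total: 1 matched + 2 padded = 3 rows.

3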